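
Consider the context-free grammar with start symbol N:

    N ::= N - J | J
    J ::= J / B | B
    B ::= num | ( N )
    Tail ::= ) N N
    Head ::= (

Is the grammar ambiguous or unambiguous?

Unambiguous

(Tail, Head are unreachable from N, so their rules don't affect L(N).) N → N - J | J  ;  J → J / B | B  — a left-associative chain with B at the bottom. Each string factors uniquely by precedence.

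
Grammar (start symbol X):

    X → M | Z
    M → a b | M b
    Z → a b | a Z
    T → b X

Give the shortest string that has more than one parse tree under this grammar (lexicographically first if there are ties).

a b

length 2: a b has 2 parse trees

Two derivations of a b:
  X ⇒ M ⇒ a b
  X ⇒ Z ⇒ a b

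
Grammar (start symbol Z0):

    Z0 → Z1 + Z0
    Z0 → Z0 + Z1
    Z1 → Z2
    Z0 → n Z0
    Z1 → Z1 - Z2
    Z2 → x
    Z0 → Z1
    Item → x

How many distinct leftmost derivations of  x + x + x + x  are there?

8

Parse trees for x + x + x + x:
  [Z0 [Z1 [Z2 x]] + [Z0 [Z1 [Z2 x]] + [Z0 [Z1 [Z2 x]] + [Z0 [Z1 [Z2 x]]]]]]
  [Z0 [Z1 [Z2 x]] + [Z0 [Z1 [Z2 x]] + [Z0 [Z0 [Z1 [Z2 x]]] + [Z1 [Z2 x]]]]]
  [Z0 [Z1 [Z2 x]] + [Z0 [Z0 [Z1 [Z2 x]] + [Z0 [Z1 [Z2 x]]]] + [Z1 [Z2 x]]]]
  [Z0 [Z1 [Z2 x]] + [Z0 [Z0 [Z0 [Z1 [Z2 x]]] + [Z1 [Z2 x]]] + [Z1 [Z2 x]]]]
  [Z0 [Z0 [Z1 [Z2 x]] + [Z0 [Z1 [Z2 x]] + [Z0 [Z1 [Z2 x]]]]] + [Z1 [Z2 x]]]
  [Z0 [Z0 [Z1 [Z2 x]] + [Z0 [Z0 [Z1 [Z2 x]]] + [Z1 [Z2 x]]]] + [Z1 [Z2 x]]]
  [Z0 [Z0 [Z0 [Z1 [Z2 x]] + [Z0 [Z1 [Z2 x]]]] + [Z1 [Z2 x]]] + [Z1 [Z2 x]]]
  [Z0 [Z0 [Z0 [Z0 [Z1 [Z2 x]]] + [Z1 [Z2 x]]] + [Z1 [Z2 x]]] + [Z1 [Z2 x]]]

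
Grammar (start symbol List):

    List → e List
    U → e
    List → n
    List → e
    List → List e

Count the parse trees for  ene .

Parse trees for ene:
  [List e [List [List n] e]]
  [List [List e [List n]] e]

2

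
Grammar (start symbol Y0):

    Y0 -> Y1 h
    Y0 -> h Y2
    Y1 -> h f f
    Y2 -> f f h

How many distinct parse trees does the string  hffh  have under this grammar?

Parse trees for hffh:
  [Y0 [Y1 h f f] h]
  [Y0 h [Y2 f f h]]

2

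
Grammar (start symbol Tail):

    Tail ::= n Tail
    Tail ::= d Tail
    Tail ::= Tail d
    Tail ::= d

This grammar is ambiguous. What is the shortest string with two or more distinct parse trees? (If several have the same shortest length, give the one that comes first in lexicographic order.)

d d

length 1: no string has ≥2 trees
length 2: d d has 2 parse trees

Two derivations of d d:
  Tail ⇒ d Tail ⇒ d d
  Tail ⇒ Tail d ⇒ d d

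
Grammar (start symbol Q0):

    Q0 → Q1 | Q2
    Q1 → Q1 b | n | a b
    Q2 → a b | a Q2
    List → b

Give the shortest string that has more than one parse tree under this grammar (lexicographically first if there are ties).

length 1: no string has ≥2 trees
length 2: a b has 2 parse trees

Two derivations of a b:
  Q0 ⇒ Q1 ⇒ a b
  Q0 ⇒ Q2 ⇒ a b

a b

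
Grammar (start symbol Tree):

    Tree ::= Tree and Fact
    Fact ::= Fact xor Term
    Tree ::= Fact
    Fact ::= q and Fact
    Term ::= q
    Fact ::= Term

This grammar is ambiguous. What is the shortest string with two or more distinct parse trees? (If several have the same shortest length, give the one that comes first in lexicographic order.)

length 1: no string has ≥2 trees
length 3: q and q has 2 parse trees

Two derivations of q and q:
  Tree ⇒ Tree and Fact ⇒ Fact and Fact ⇒ Term and Fact ⇒ q and Fact ⇒ q and Term ⇒ q and q
  Tree ⇒ Fact ⇒ q and Fact ⇒ q and Term ⇒ q and q

q and q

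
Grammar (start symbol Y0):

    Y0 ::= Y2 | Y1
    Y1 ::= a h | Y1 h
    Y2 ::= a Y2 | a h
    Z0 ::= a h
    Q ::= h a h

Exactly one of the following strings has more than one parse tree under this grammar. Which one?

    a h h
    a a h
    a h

a h

a h h: 1 tree
a a h: 1 tree
a h: 2 trees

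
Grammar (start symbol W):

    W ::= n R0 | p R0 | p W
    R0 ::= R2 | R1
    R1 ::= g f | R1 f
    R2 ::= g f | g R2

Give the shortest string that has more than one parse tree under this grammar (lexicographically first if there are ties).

length 3: n g f has 2 parse trees

Two derivations of n g f:
  W ⇒ n R0 ⇒ n R2 ⇒ n g f
  W ⇒ n R0 ⇒ n R1 ⇒ n g f

n g f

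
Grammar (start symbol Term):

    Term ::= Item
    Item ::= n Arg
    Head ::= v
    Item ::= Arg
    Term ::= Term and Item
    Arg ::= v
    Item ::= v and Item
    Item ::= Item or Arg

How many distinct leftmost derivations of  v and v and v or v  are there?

Parse trees for v and v and v or v:
  [Term [Item v and [Item v and [Item [Item [Arg v]] or [Arg v]]]]]
  [Term [Item v and [Item [Item v and [Item [Arg v]]] or [Arg v]]]]
  [Term [Item [Item v and [Item v and [Item [Arg v]]]] or [Arg v]]]
  [Term [Term [Item [Arg v]]] and [Item v and [Item [Item [Arg v]] or [Arg v]]]]
  [Term [Term [Item [Arg v]]] and [Item [Item v and [Item [Arg v]]] or [Arg v]]]
  [Term [Term [Item v and [Item [Arg v]]]] and [Item [Item [Arg v]] or [Arg v]]]
  [Term [Term [Term [Item [Arg v]]] and [Item [Arg v]]] and [Item [Item [Arg v]] or [Arg v]]]

7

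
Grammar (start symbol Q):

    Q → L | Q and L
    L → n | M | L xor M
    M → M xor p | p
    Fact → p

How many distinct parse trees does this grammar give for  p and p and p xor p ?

Parse trees for p and p and p xor p:
  [Q [Q [Q [L [M p]]] and [L [M p]]] and [L [M [M p] xor p]]]
  [Q [Q [Q [L [M p]]] and [L [M p]]] and [L [L [M p]] xor [M p]]]

2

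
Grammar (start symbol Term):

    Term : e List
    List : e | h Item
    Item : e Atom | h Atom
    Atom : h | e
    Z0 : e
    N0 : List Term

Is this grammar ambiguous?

Unambiguous

(Z0, N0 are unreachable from Term, so their rules don't affect L(Term).) Each reachable nonterminal has at most one production per leading terminal, and all productions are right-linear; the derivation is determined token-by-token.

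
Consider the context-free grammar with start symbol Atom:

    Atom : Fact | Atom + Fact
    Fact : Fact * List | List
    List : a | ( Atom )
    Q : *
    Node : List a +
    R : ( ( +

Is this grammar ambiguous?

(Q, Node, R are unreachable from Atom, so their rules don't affect L(Atom).) This is a standard precedence ladder (Atom over Fact over List), with each level left-recursive on its own operator ('+' at Atom, '*' at Fact). That structure is LR(1), hence unambiguous.

Unambiguous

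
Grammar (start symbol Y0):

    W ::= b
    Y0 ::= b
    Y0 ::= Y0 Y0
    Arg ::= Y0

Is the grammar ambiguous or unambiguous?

Witness: b b b

Derivation 1: Y0 ⇒ Y0 Y0 ⇒ b Y0 ⇒ b Y0 Y0 ⇒ b b Y0 ⇒ b b b
Derivation 2: Y0 ⇒ Y0 Y0 ⇒ Y0 Y0 Y0 ⇒ b Y0 Y0 ⇒ b b Y0 ⇒ b b b

Two distinct leftmost derivations for the same string.

Ambiguous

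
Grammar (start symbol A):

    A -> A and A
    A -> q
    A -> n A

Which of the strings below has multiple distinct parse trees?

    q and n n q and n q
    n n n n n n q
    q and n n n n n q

q and n n q and n q: 4 trees
n n n n n n q: 1 tree
q and n n n n n q: 1 tree

q and n n q and n q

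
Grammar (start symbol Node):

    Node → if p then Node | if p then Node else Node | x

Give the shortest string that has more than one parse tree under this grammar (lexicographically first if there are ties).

if p then if p then x else x

length 1: no string has ≥2 trees
length 4: no string has ≥2 trees
length 6: no string has ≥2 trees
length 7: no string has ≥2 trees
length 9: if p then if p then x else x has 2 parse trees

Two derivations of if p then if p then x else x:
  Node ⇒ if p then Node ⇒ if p then if p then Node else Node ⇒ if p then if p then x else Node ⇒ if p then if p then x else x
  Node ⇒ if p then Node else Node ⇒ if p then if p then Node else Node ⇒ if p then if p then x else Node ⇒ if p then if p then x else x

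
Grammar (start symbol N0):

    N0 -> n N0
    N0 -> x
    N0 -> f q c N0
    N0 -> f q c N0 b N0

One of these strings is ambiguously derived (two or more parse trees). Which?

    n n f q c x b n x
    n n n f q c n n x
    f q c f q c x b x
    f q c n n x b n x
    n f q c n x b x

n n f q c x b n x: 1 tree
n n n f q c n n x: 1 tree
f q c f q c x b x: 2 trees
f q c n n x b n x: 1 tree
n f q c n x b x: 1 tree

f q c f q c x b x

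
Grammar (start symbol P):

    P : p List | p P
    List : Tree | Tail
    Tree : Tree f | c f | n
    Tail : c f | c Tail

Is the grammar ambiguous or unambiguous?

Witness: p c f

Derivation 1: P ⇒ p List ⇒ p Tree ⇒ p c f
Derivation 2: P ⇒ p List ⇒ p Tail ⇒ p c f

Two distinct leftmost derivations for the same string.

Ambiguous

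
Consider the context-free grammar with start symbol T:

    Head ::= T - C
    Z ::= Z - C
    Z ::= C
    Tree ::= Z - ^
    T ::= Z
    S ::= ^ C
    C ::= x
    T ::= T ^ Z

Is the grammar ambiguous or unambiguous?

(Tree, Head, S are unreachable from T, so their rules don't affect L(T).) This is a standard precedence ladder (T over Z over C), with each level left-recursive on its own operator ('^' at T, '-' at Z). That structure is LR(1), hence unambiguous.

Unambiguous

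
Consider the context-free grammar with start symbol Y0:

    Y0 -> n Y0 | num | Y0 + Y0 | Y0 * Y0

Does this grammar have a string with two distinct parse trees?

Ambiguous

Witness: n num * num

Derivation 1: Y0 ⇒ n Y0 ⇒ n Y0 * Y0 ⇒ n num * Y0 ⇒ n num * num
Derivation 2: Y0 ⇒ Y0 * Y0 ⇒ n Y0 * Y0 ⇒ n num * Y0 ⇒ n num * num

Two distinct leftmost derivations for the same string.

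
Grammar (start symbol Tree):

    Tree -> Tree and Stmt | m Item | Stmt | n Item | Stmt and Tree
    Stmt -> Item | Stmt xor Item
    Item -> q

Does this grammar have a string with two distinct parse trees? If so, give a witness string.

Witness: q and q

Derivation 1: Tree ⇒ Tree and Stmt ⇒ Stmt and Stmt ⇒ Item and Stmt ⇒ q and Stmt ⇒ q and Item ⇒ q and q
Derivation 2: Tree ⇒ Stmt and Tree ⇒ Item and Tree ⇒ q and Tree ⇒ q and Stmt ⇒ q and Item ⇒ q and q

Two distinct leftmost derivations for the same string.

Ambiguous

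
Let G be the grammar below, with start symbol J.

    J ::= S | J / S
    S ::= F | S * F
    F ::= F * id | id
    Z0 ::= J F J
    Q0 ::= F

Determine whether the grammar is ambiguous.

Ambiguous

Witness: id * id

Derivation 1: J ⇒ S ⇒ F ⇒ F * id ⇒ id * id
Derivation 2: J ⇒ S ⇒ S * F ⇒ F * F ⇒ id * F ⇒ id * id

Two distinct leftmost derivations for the same string.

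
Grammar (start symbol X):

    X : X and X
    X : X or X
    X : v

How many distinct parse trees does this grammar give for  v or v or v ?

Parse trees for v or v or v:
  [X [X v] or [X [X v] or [X v]]]
  [X [X [X v] or [X v]] or [X v]]

2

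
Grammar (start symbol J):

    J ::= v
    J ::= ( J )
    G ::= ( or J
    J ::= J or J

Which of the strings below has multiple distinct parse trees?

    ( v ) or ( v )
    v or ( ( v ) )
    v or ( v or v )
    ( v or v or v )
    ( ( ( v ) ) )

( v or v or v )

( v ) or ( v ): 1 tree
v or ( ( v ) ): 1 tree
v or ( v or v ): 1 tree
( v or v or v ): 2 trees
( ( ( v ) ) ): 1 tree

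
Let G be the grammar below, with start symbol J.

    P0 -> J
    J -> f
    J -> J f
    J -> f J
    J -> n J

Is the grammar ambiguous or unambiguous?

Ambiguous

Witness: f f

Derivation 1: J ⇒ J f ⇒ f f
Derivation 2: J ⇒ f J ⇒ f f

Two distinct leftmost derivations for the same string.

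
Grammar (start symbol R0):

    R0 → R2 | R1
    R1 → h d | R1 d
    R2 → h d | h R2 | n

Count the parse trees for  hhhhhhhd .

Parse trees for hhhhhhhd:
  [R0 [R2 h [R2 h [R2 h [R2 h [R2 h [R2 h [R2 h d]]]]]]]]

1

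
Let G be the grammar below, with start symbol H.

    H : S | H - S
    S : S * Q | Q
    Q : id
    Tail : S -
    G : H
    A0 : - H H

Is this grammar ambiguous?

Unambiguous

(Tail, G, A0 are unreachable from H, so their rules don't affect L(H).) The grammar is stratified — H handles '-' (left-recursive), S handles '*', Q atoms. Each operator has a fixed associativity and precedence level, so every string has one parse.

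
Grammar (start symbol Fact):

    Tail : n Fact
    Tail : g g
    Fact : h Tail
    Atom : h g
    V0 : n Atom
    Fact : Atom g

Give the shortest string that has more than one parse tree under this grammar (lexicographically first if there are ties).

h g g

length 3: h g g has 2 parse trees

Two derivations of h g g:
  Fact ⇒ h Tail ⇒ h g g
  Fact ⇒ Atom g ⇒ h g g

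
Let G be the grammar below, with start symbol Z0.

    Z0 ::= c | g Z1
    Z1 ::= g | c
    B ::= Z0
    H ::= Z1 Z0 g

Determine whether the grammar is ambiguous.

Only Z0, Z1 are reachable from Z0; ignoring the rest: The reachable rules are right-linear with at most one rule per (nonterminal, next-terminal) pair. Each input token forces the next rule, so parsing is deterministic.

Unambiguous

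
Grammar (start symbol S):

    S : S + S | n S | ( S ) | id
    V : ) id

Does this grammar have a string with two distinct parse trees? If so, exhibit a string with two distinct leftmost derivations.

Ambiguous

Witness: n id + id

Derivation 1: S ⇒ S + S ⇒ n S + S ⇒ n id + S ⇒ n id + id
Derivation 2: S ⇒ n S ⇒ n S + S ⇒ n id + S ⇒ n id + id

Two distinct leftmost derivations for the same string.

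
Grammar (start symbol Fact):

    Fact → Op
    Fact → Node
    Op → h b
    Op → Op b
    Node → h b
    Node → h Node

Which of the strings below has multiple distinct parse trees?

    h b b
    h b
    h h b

h b b: 1 tree
h b: 2 trees
h h b: 1 tree

h b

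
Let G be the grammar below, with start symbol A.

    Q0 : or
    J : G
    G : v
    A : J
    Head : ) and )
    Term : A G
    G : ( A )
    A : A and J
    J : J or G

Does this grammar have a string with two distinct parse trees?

Unambiguous

Only A, J, G are reachable from A; ignoring the rest: A → A and J | J  ;  J → J or G | G  — a left-associative chain with G at the bottom. Each string factors uniquely by precedence.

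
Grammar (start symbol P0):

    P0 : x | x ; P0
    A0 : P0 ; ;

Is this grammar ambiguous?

Unambiguous

Only P0 is reachable from P0; ignoring the rest: Right-recursive list with a separator: after each atom, whether the separator follows determines the rule. One parse per string.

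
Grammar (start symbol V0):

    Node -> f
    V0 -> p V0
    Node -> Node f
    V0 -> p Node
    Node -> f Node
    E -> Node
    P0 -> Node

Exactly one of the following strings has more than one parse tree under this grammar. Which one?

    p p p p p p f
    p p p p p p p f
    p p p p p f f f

p p p p p f f f

p p p p p p f: 1 tree
p p p p p p p f: 1 tree
p p p p p f f f: 4 trees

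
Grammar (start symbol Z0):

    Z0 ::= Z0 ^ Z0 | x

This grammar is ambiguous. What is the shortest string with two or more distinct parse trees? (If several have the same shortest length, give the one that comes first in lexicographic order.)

x ^ x ^ x

length 1: no string has ≥2 trees
length 3: no string has ≥2 trees
length 5: x ^ x ^ x has 2 parse trees

Two derivations of x ^ x ^ x:
  Z0 ⇒ Z0 ^ Z0 ⇒ Z0 ^ Z0 ^ Z0 ⇒ x ^ Z0 ^ Z0 ⇒ x ^ x ^ Z0 ⇒ x ^ x ^ x
  Z0 ⇒ Z0 ^ Z0 ⇒ x ^ Z0 ⇒ x ^ Z0 ^ Z0 ⇒ x ^ x ^ Z0 ⇒ x ^ x ^ x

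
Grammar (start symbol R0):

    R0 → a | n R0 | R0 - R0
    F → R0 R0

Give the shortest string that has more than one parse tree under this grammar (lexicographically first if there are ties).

length 1: no string has ≥2 trees
length 2: no string has ≥2 trees
length 3: no string has ≥2 trees
length 4: n a - a has 2 parse trees

Two derivations of n a - a:
  R0 ⇒ n R0 ⇒ n R0 - R0 ⇒ n a - R0 ⇒ n a - a
  R0 ⇒ R0 - R0 ⇒ n R0 - R0 ⇒ n a - R0 ⇒ n a - a

n a - a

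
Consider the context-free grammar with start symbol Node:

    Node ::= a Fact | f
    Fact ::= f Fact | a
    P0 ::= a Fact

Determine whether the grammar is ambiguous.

Unambiguous

Only Node, Fact are reachable from Node; ignoring the rest: Each reachable nonterminal has at most one production per leading terminal, and all productions are right-linear; the derivation is determined token-by-token.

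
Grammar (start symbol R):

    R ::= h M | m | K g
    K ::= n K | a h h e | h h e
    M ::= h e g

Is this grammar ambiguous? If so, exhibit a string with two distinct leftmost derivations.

Witness: h h e g

Derivation 1: R ⇒ h M ⇒ h h e g
Derivation 2: R ⇒ K g ⇒ h h e g

Two distinct leftmost derivations for the same string.

Ambiguous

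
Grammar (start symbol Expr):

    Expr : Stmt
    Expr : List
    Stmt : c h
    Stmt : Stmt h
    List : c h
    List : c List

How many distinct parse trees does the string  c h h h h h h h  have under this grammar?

1

Parse trees for c h h h h h h h:
  [Expr [Stmt [Stmt [Stmt [Stmt [Stmt [Stmt [Stmt c h] h] h] h] h] h] h]]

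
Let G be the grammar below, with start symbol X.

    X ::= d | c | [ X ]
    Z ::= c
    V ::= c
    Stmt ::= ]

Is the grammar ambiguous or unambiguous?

Unambiguous

(Z, V, Stmt are unreachable from X, so their rules don't affect L(X).) L(X) is { openⁿ atom closeⁿ : n ≥ 0 }. The bracket depth fixes n, and the derivation is forced at every step.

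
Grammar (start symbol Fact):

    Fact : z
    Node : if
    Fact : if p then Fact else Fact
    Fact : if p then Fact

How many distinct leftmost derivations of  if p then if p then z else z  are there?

Parse trees for if p then if p then z else z:
  [Fact if p then [Fact if p then [Fact z]] else [Fact z]]
  [Fact if p then [Fact if p then [Fact z] else [Fact z]]]

2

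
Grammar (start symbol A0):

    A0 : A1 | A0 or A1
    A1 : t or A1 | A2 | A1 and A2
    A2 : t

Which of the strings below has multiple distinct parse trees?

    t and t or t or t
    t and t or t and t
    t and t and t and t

t and t or t or t

t and t or t or t: 2 trees
t and t or t and t: 1 tree
t and t and t and t: 1 tree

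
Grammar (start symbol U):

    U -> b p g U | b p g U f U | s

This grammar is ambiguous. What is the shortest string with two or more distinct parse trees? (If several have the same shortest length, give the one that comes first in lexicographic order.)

b p g b p g s f s

length 1: no string has ≥2 trees
length 4: no string has ≥2 trees
length 6: no string has ≥2 trees
length 7: no string has ≥2 trees
length 9: b p g b p g s f s has 2 parse trees

Two derivations of b p g b p g s f s:
  U ⇒ b p g U ⇒ b p g b p g U f U ⇒ b p g b p g s f U ⇒ b p g b p g s f s
  U ⇒ b p g U f U ⇒ b p g b p g U f U ⇒ b p g b p g s f U ⇒ b p g b p g s f s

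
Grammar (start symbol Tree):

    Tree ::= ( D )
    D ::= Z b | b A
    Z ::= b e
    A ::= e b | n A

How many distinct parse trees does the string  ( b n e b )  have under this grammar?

Parse trees for ( b n e b ):
  [Tree ( [D b [A n [A e b]]] )]

1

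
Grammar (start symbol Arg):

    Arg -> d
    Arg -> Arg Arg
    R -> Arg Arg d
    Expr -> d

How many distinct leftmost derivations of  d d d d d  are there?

Parse trees for d d d d d (showing first 6 of 14):
  [Arg [Arg d] [Arg [Arg d] [Arg [Arg d] [Arg [Arg d] [Arg d]]]]]
  [Arg [Arg d] [Arg [Arg d] [Arg [Arg [Arg d] [Arg d]] [Arg d]]]]
  [Arg [Arg d] [Arg [Arg [Arg d] [Arg d]] [Arg [Arg d] [Arg d]]]]
  [Arg [Arg d] [Arg [Arg [Arg d] [Arg [Arg d] [Arg d]]] [Arg d]]]
  [Arg [Arg d] [Arg [Arg [Arg [Arg d] [Arg d]] [Arg d]] [Arg d]]]
  [Arg [Arg [Arg d] [Arg d]] [Arg [Arg d] [Arg [Arg d] [Arg d]]]]

14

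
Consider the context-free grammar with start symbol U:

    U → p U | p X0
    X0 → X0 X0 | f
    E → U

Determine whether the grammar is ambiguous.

Ambiguous

Witness: p f f f

Derivation 1: U ⇒ p X0 ⇒ p X0 X0 ⇒ p X0 X0 X0 ⇒ p f X0 X0 ⇒ p f f X0 ⇒ p f f f
Derivation 2: U ⇒ p X0 ⇒ p X0 X0 ⇒ p f X0 ⇒ p f X0 X0 ⇒ p f f X0 ⇒ p f f f

Two distinct leftmost derivations for the same string.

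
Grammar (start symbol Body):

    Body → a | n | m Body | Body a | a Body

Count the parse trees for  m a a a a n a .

Parse trees for m a a a a n a:
  [Body m [Body [Body a [Body a [Body a [Body a [Body n]]]]] a]]
  [Body m [Body a [Body [Body a [Body a [Body a [Body n]]]] a]]]
  [Body m [Body a [Body a [Body [Body a [Body a [Body n]]] a]]]]
  [Body m [Body a [Body a [Body a [Body [Body a [Body n]] a]]]]]
  [Body m [Body a [Body a [Body a [Body a [Body [Body n] a]]]]]]
  [Body [Body m [Body a [Body a [Body a [Body a [Body n]]]]]] a]

6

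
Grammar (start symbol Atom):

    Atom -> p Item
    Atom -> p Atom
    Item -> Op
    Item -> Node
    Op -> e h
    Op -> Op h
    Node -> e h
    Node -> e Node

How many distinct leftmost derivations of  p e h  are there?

Parse trees for p e h:
  [Atom p [Item [Op e h]]]
  [Atom p [Item [Node e h]]]

2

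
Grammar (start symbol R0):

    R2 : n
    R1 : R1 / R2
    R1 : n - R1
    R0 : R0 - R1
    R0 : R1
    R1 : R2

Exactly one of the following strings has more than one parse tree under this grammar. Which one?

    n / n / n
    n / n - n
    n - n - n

n - n - n

n / n / n: 1 tree
n / n - n: 1 tree
n - n - n: 4 trees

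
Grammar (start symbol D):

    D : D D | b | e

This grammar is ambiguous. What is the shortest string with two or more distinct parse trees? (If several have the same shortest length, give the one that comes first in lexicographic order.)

b b b

length 1: no string has ≥2 trees
length 2: no string has ≥2 trees
length 3: b b b has 2 parse trees

Two derivations of b b b:
  D ⇒ D D ⇒ D D D ⇒ b D D ⇒ b b D ⇒ b b b
  D ⇒ D D ⇒ b D ⇒ b D D ⇒ b b D ⇒ b b b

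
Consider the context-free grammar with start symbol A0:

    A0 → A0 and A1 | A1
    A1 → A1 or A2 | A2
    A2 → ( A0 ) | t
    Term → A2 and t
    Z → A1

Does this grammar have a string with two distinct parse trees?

Unambiguous

(Term, Z are unreachable from A0, so their rules don't affect L(A0).) This is a standard precedence ladder (A0 over A1 over A2), with each level left-recursive on its own operator ('and' at A0, 'or' at A1). That structure is LR(1), hence unambiguous.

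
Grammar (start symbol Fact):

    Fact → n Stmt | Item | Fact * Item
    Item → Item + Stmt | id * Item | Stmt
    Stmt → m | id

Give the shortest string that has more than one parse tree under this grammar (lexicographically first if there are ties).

id * id

length 1: no string has ≥2 trees
length 2: no string has ≥2 trees
length 3: id * id has 2 parse trees

Two derivations of id * id:
  Fact ⇒ Item ⇒ id * Item ⇒ id * Stmt ⇒ id * id
  Fact ⇒ Fact * Item ⇒ Item * Item ⇒ Stmt * Item ⇒ id * Item ⇒ id * Stmt ⇒ id * id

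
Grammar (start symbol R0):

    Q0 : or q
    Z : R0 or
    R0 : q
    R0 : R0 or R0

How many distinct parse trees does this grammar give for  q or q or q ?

2

Parse trees for q or q or q:
  [R0 [R0 q] or [R0 [R0 q] or [R0 q]]]
  [R0 [R0 [R0 q] or [R0 q]] or [R0 q]]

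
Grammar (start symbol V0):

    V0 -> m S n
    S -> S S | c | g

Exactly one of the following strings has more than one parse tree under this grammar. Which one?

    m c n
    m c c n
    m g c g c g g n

m g c g c g g n

m c n: 1 tree
m c c n: 1 tree
m g c g c g g n: 42 trees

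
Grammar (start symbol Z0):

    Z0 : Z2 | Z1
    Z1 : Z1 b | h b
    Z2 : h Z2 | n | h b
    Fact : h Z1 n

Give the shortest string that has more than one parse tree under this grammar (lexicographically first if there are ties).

length 1: no string has ≥2 trees
length 2: h b has 2 parse trees

Two derivations of h b:
  Z0 ⇒ Z2 ⇒ h b
  Z0 ⇒ Z1 ⇒ h b

h b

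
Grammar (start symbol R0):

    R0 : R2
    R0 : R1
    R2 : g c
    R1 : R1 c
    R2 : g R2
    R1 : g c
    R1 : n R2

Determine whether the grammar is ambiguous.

Ambiguous

Witness: g c

Derivation 1: R0 ⇒ R2 ⇒ g c
Derivation 2: R0 ⇒ R1 ⇒ g c

Two distinct leftmost derivations for the same string.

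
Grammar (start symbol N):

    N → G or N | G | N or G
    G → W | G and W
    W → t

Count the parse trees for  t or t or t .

4

Parse trees for t or t or t:
  [N [G [W t]] or [N [G [W t]] or [N [G [W t]]]]]
  [N [G [W t]] or [N [N [G [W t]]] or [G [W t]]]]
  [N [N [G [W t]] or [N [G [W t]]]] or [G [W t]]]
  [N [N [N [G [W t]]] or [G [W t]]] or [G [W t]]]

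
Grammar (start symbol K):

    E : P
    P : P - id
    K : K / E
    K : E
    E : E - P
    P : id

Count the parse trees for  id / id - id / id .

2

Parse trees for id / id - id / id:
  [K [K [K [E [P id]]] / [E [P [P id] - id]]] / [E [P id]]]
  [K [K [K [E [P id]]] / [E [E [P id]] - [P id]]] / [E [P id]]]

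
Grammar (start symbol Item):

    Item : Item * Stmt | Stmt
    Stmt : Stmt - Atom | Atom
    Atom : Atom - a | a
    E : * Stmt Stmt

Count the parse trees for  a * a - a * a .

Parse trees for a * a - a * a:
  [Item [Item [Item [Stmt [Atom a]]] * [Stmt [Stmt [Atom a]] - [Atom a]]] * [Stmt [Atom a]]]
  [Item [Item [Item [Stmt [Atom a]]] * [Stmt [Atom [Atom a] - a]]] * [Stmt [Atom a]]]

2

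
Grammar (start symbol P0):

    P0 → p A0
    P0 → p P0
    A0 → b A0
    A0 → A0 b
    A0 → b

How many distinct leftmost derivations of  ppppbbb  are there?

Parse trees for ppppbbb:
  [P0 p [P0 p [P0 p [P0 p [A0 b [A0 b [A0 b]]]]]]]
  [P0 p [P0 p [P0 p [P0 p [A0 b [A0 [A0 b] b]]]]]]
  [P0 p [P0 p [P0 p [P0 p [A0 [A0 b [A0 b]] b]]]]]
  [P0 p [P0 p [P0 p [P0 p [A0 [A0 [A0 b] b] b]]]]]

4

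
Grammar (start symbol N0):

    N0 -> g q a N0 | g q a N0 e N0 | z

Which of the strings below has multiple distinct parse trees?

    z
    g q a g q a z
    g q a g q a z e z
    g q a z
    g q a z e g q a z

z: 1 tree
g q a g q a z: 1 tree
g q a g q a z e z: 2 trees
g q a z: 1 tree
g q a z e g q a z: 1 tree

g q a g q a z e z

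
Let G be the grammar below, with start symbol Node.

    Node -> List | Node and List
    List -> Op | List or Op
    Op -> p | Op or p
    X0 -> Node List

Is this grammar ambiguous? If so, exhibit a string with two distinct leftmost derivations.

Ambiguous

Witness: p or p

Derivation 1: Node ⇒ List ⇒ Op ⇒ Op or p ⇒ p or p
Derivation 2: Node ⇒ List ⇒ List or Op ⇒ Op or Op ⇒ p or Op ⇒ p or p

Two distinct leftmost derivations for the same string.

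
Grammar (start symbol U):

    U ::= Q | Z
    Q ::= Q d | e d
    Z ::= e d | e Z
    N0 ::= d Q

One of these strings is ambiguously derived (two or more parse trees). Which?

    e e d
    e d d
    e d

e e d: 1 tree
e d d: 1 tree
e d: 2 trees

e d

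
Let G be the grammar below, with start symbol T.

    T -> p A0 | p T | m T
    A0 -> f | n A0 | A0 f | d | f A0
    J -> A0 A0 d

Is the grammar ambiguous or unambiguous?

Witness: p f f

Derivation 1: T ⇒ p A0 ⇒ p A0 f ⇒ p f f
Derivation 2: T ⇒ p A0 ⇒ p f A0 ⇒ p f f

Two distinct leftmost derivations for the same string.

Ambiguous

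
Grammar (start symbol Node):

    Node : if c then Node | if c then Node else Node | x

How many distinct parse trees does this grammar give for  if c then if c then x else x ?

Parse trees for if c then if c then x else x:
  [Node if c then [Node if c then [Node x] else [Node x]]]
  [Node if c then [Node if c then [Node x]] else [Node x]]

2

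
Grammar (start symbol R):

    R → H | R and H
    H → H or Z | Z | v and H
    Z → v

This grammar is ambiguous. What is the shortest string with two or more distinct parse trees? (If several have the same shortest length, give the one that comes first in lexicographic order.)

v and v

length 1: no string has ≥2 trees
length 3: v and v has 2 parse trees

Two derivations of v and v:
  R ⇒ H ⇒ v and H ⇒ v and Z ⇒ v and v
  R ⇒ R and H ⇒ H and H ⇒ Z and H ⇒ v and H ⇒ v and Z ⇒ v and v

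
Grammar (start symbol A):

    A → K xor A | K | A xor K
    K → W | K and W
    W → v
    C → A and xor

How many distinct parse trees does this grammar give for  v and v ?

Parse trees for v and v:
  [A [K [K [W v]] and [W v]]]

1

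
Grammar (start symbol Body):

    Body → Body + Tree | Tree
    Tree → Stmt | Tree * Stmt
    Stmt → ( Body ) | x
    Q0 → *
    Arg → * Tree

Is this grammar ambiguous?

(Q0, Arg are unreachable from Body, so their rules don't affect L(Body).) Body → Body + Tree | Tree  ;  Tree → Tree * Stmt | Stmt  — a left-associative chain with Stmt at the bottom. Each string factors uniquely by precedence.

Unambiguous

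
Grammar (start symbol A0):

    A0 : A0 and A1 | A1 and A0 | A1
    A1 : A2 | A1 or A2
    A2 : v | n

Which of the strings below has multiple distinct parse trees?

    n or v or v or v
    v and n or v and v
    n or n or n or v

n or v or v or v: 1 tree
v and n or v and v: 4 trees
n or n or n or v: 1 tree

v and n or v and v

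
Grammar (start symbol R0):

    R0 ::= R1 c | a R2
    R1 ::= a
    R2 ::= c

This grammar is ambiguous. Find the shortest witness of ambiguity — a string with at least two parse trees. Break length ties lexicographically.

length 2: a c has 2 parse trees

Two derivations of a c:
  R0 ⇒ R1 c ⇒ a c
  R0 ⇒ a R2 ⇒ a c

a c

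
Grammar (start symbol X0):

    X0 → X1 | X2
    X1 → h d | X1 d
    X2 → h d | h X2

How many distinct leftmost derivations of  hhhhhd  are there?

1

Parse trees for hhhhhd:
  [X0 [X2 h [X2 h [X2 h [X2 h [X2 h d]]]]]]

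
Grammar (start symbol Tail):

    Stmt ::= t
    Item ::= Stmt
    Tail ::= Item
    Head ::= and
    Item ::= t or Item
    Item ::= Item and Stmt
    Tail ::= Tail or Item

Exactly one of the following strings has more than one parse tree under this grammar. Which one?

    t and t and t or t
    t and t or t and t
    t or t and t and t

t or t and t and t

t and t and t or t: 1 tree
t and t or t and t: 1 tree
t or t and t and t: 4 trees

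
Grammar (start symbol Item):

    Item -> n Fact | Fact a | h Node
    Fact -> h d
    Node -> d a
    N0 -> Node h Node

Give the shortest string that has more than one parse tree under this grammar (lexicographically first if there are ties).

length 3: h d a has 2 parse trees

Two derivations of h d a:
  Item ⇒ Fact a ⇒ h d a
  Item ⇒ h Node ⇒ h d a

h d a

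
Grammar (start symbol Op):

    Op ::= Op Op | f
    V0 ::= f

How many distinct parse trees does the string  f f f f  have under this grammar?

Parse trees for f f f f:
  [Op [Op f] [Op [Op f] [Op [Op f] [Op f]]]]
  [Op [Op f] [Op [Op [Op f] [Op f]] [Op f]]]
  [Op [Op [Op f] [Op f]] [Op [Op f] [Op f]]]
  [Op [Op [Op f] [Op [Op f] [Op f]]] [Op f]]
  [Op [Op [Op [Op f] [Op f]] [Op f]] [Op f]]

5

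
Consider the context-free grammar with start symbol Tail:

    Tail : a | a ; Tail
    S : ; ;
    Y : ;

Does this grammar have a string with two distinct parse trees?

Unambiguous

(S, Y are unreachable from Tail, so their rules don't affect L(Tail).) The reachable grammar is A → atom sep A | atom. Each atom is followed by either the separator (recurse) or end-of-string (stop) — no choice point.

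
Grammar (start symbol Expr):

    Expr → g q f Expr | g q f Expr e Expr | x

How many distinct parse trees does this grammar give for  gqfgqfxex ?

2

Parse trees for gqfgqfxex:
  [Expr g q f [Expr g q f [Expr x] e [Expr x]]]
  [Expr g q f [Expr g q f [Expr x]] e [Expr x]]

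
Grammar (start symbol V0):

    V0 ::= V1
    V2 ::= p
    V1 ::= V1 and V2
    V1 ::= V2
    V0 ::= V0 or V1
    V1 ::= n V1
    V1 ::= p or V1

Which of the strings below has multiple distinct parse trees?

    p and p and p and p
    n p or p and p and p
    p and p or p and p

p and p and p and p: 1 tree
n p or p and p and p: 7 trees
p and p or p and p: 1 tree

n p or p and p and p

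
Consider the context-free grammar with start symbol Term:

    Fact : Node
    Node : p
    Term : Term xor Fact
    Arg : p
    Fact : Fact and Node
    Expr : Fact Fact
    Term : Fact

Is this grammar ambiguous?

Unambiguous

(Arg, Expr are unreachable from Term, so their rules don't affect L(Term).) Term → Term xor Fact | Fact  ;  Fact → Fact and Node | Node  — a left-associative chain with Node at the bottom. Each string factors uniquely by precedence.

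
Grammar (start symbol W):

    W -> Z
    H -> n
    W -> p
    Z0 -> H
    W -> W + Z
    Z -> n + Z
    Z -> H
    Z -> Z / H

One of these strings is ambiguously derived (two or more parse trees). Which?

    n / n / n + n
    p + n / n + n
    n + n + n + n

n / n / n + n: 1 tree
p + n / n + n: 1 tree
n + n + n + n: 8 trees

n + n + n + n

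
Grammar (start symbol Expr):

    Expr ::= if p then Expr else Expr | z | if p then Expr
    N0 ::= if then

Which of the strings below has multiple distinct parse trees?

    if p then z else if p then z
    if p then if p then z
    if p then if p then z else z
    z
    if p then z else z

if p then if p then z else z

if p then z else if p then z: 1 tree
if p then if p then z: 1 tree
if p then if p then z else z: 2 trees
z: 1 tree
if p then z else z: 1 tree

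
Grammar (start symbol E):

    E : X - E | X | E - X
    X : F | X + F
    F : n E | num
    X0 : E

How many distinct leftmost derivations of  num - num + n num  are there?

Parse trees for num - num + n num:
  [E [X [F num]] - [E [X [X [F num]] + [F n [E [X [F num]]]]]]]
  [E [E [X [F num]]] - [X [X [F num]] + [F n [E [X [F num]]]]]]

2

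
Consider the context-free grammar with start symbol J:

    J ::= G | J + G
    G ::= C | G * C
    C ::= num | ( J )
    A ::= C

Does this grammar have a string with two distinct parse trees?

Only J, G, C are reachable from J; ignoring the rest: J → J + G | G  ;  G → G * C | C  — a left-associative chain with C at the bottom. Each string factors uniquely by precedence.

Unambiguous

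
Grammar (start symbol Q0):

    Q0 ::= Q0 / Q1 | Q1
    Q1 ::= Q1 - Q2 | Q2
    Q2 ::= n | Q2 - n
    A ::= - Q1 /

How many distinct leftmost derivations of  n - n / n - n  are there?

4

Parse trees for n - n / n - n:
  [Q0 [Q0 [Q1 [Q1 [Q2 n]] - [Q2 n]]] / [Q1 [Q1 [Q2 n]] - [Q2 n]]]
  [Q0 [Q0 [Q1 [Q1 [Q2 n]] - [Q2 n]]] / [Q1 [Q2 [Q2 n] - n]]]
  [Q0 [Q0 [Q1 [Q2 [Q2 n] - n]]] / [Q1 [Q1 [Q2 n]] - [Q2 n]]]
  [Q0 [Q0 [Q1 [Q2 [Q2 n] - n]]] / [Q1 [Q2 [Q2 n] - n]]]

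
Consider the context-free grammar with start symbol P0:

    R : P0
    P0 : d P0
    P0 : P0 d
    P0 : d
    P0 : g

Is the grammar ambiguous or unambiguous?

Witness: d d

Derivation 1: P0 ⇒ d P0 ⇒ d d
Derivation 2: P0 ⇒ P0 d ⇒ d d

Two distinct leftmost derivations for the same string.

Ambiguous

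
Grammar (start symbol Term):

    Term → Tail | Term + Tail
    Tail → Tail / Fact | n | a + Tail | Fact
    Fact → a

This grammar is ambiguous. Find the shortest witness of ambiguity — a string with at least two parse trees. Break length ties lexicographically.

length 1: no string has ≥2 trees
length 3: a + a has 2 parse trees

Two derivations of a + a:
  Term ⇒ Tail ⇒ a + Tail ⇒ a + Fact ⇒ a + a
  Term ⇒ Term + Tail ⇒ Tail + Tail ⇒ Fact + Tail ⇒ a + Tail ⇒ a + Fact ⇒ a + a

a + a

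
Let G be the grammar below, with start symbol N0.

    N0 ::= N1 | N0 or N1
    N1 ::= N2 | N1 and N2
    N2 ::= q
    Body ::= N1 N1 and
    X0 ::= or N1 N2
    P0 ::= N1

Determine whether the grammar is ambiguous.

(Body, X0, P0 are unreachable from N0, so their rules don't affect L(N0).) The grammar is stratified — N0 handles 'or' (left-recursive), N1 handles 'and', N2 atoms. Each operator has a fixed associativity and precedence level, so every string has one parse.

Unambiguous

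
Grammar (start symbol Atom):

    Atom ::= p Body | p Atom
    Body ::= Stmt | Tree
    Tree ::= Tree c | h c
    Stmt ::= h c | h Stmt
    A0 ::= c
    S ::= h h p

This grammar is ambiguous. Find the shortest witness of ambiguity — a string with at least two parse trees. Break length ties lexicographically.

length 3: p h c has 2 parse trees

Two derivations of p h c:
  Atom ⇒ p Body ⇒ p Stmt ⇒ p h c
  Atom ⇒ p Body ⇒ p Tree ⇒ p h c

p h c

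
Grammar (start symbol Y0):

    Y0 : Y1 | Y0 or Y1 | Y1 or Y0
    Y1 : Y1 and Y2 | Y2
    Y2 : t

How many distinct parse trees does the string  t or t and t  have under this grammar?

2

Parse trees for t or t and t:
  [Y0 [Y0 [Y1 [Y2 t]]] or [Y1 [Y1 [Y2 t]] and [Y2 t]]]
  [Y0 [Y1 [Y2 t]] or [Y0 [Y1 [Y1 [Y2 t]] and [Y2 t]]]]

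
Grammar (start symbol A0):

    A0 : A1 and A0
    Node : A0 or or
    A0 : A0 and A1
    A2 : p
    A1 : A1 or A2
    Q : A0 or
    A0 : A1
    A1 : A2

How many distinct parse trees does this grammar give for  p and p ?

2

Parse trees for p and p:
  [A0 [A1 [A2 p]] and [A0 [A1 [A2 p]]]]
  [A0 [A0 [A1 [A2 p]]] and [A1 [A2 p]]]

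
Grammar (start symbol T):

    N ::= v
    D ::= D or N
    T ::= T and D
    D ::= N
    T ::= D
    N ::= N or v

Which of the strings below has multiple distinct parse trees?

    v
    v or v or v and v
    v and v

v: 1 tree
v or v or v and v: 4 trees
v and v: 1 tree

v or v or v and v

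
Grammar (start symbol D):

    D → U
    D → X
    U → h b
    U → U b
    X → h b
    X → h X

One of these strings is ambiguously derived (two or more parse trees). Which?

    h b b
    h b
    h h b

h b

h b b: 1 tree
h b: 2 trees
h h b: 1 tree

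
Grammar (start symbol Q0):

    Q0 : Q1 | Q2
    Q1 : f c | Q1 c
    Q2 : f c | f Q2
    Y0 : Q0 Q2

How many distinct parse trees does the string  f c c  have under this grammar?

1

Parse trees for f c c:
  [Q0 [Q1 [Q1 f c] c]]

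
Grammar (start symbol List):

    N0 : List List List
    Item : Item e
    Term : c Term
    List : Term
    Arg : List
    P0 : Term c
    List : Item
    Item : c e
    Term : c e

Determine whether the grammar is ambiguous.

Ambiguous

Witness: c e

Derivation 1: List ⇒ Term ⇒ c e
Derivation 2: List ⇒ Item ⇒ c e

Two distinct leftmost derivations for the same string.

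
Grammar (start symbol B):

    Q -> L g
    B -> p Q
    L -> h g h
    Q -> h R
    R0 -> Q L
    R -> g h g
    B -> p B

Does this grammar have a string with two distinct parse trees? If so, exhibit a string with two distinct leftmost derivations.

Witness: p h g h g

Derivation 1: B ⇒ p Q ⇒ p L g ⇒ p h g h g
Derivation 2: B ⇒ p Q ⇒ p h R ⇒ p h g h g

Two distinct leftmost derivations for the same string.

Ambiguous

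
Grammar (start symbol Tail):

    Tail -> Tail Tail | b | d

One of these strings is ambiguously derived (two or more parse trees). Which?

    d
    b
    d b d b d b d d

d b d b d b d d

d: 1 tree
b: 1 tree
d b d b d b d d: 429 trees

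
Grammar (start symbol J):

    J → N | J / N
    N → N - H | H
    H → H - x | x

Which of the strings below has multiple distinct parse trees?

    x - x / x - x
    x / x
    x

x - x / x - x: 4 trees
x / x: 1 tree
x: 1 tree

x - x / x - x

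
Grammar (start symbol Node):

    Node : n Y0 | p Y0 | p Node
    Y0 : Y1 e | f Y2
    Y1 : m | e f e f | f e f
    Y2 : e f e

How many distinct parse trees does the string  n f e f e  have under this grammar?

2

Parse trees for n f e f e:
  [Node n [Y0 [Y1 f e f] e]]
  [Node n [Y0 f [Y2 e f e]]]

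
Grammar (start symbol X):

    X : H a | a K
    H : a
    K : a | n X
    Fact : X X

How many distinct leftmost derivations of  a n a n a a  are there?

Parse trees for a n a n a a:
  [X a [K n [X a [K n [X [H a] a]]]]]
  [X a [K n [X a [K n [X a [K a]]]]]]

2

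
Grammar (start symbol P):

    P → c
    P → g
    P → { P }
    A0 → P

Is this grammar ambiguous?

Only P is reachable from P; ignoring the rest: L(P) is { openⁿ atom closeⁿ : n ≥ 0 }. The bracket depth fixes n, and the derivation is forced at every step.

Unambiguous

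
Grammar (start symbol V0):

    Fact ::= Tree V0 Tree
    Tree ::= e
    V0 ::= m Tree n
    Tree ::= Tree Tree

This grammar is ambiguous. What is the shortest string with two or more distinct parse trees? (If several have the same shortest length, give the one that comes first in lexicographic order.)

m e e e n

length 3: no string has ≥2 trees
length 4: no string has ≥2 trees
length 5: m e e e n has 2 parse trees

Two derivations of m e e e n:
  V0 ⇒ m Tree n ⇒ m Tree Tree n ⇒ m e Tree n ⇒ m e Tree Tree n ⇒ m e e Tree n ⇒ m e e e n
  V0 ⇒ m Tree n ⇒ m Tree Tree n ⇒ m Tree Tree Tree n ⇒ m e Tree Tree n ⇒ m e e Tree n ⇒ m e e e n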